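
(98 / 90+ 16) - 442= -19121 / 45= -424.91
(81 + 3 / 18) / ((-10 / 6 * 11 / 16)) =-70.84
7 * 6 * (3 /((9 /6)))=84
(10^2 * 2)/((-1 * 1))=-200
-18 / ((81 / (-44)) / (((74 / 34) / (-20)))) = -814 / 765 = -1.06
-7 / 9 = -0.78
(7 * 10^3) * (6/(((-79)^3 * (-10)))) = 0.01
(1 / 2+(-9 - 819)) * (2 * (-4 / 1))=6620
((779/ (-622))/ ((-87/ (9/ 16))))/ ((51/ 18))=7011/ 2453168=0.00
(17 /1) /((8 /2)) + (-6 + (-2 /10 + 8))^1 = 121 /20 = 6.05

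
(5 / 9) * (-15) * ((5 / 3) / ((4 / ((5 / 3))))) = -625 / 108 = -5.79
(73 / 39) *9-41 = -314 / 13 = -24.15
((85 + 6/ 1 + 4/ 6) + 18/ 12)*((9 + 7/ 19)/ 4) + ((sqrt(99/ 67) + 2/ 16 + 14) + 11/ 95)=3*sqrt(737)/ 67 + 529979/ 2280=233.66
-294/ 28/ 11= -21/ 22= -0.95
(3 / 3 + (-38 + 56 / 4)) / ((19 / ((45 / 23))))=-45 / 19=-2.37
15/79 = 0.19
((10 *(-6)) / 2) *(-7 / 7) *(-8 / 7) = -240 / 7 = -34.29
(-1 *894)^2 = 799236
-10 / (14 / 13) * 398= -25870 / 7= -3695.71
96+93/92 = 8925/92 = 97.01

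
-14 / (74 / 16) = -112 / 37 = -3.03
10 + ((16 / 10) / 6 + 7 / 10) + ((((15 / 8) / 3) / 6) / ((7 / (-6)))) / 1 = 9137 / 840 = 10.88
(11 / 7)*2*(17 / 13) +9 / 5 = 2689 / 455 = 5.91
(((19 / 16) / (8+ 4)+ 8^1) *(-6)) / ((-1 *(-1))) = -1555 / 32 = -48.59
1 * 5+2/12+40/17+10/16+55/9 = 17449/1224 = 14.26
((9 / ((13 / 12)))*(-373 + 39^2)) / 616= 2214 / 143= 15.48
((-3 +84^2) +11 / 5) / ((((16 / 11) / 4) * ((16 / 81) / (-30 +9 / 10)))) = -2286599139 / 800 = -2858248.92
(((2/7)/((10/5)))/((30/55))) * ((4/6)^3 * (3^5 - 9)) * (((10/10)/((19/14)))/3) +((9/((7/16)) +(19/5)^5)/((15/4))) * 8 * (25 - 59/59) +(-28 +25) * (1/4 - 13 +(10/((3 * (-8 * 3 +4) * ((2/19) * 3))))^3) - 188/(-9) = 41685.70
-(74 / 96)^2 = -1369 / 2304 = -0.59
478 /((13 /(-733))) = -350374 /13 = -26951.85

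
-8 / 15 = -0.53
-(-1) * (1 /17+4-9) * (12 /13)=-1008 /221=-4.56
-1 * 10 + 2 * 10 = 10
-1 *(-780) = 780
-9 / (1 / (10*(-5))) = 450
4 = 4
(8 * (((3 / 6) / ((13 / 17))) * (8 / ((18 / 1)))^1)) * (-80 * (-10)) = 217600 / 117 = 1859.83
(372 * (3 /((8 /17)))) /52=4743 /104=45.61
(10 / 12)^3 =0.58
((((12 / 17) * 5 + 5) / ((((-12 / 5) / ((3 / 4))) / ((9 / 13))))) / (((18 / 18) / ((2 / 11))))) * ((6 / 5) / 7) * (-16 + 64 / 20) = 12528 / 17017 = 0.74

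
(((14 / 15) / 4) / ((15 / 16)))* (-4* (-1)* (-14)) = -3136 / 225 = -13.94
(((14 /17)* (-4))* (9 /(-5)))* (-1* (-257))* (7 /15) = 302232 /425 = 711.13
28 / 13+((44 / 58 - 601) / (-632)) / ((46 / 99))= 46009273 / 10960144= 4.20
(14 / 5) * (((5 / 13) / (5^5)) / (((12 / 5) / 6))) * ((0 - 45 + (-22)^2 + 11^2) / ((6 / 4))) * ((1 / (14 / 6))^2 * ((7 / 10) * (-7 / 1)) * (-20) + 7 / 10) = 146608 / 24375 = 6.01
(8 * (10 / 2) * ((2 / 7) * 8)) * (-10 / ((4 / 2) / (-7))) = 3200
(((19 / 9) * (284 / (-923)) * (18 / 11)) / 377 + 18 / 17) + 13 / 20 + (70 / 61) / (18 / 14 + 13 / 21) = 645281304 / 279528535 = 2.31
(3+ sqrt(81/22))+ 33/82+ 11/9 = 9*sqrt(22)/22+ 3413/738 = 6.54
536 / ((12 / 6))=268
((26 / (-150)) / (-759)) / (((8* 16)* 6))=13 / 43718400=0.00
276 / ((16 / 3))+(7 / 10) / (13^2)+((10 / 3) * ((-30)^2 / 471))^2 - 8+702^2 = 41064310506441 / 83313620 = 492888.32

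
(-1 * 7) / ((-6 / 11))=77 / 6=12.83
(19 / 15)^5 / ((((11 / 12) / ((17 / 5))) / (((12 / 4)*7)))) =253.98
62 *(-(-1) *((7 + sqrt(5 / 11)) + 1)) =62 *sqrt(55) / 11 + 496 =537.80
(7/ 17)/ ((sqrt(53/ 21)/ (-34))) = -14* sqrt(1113)/ 53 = -8.81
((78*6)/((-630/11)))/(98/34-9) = 187/140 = 1.34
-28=-28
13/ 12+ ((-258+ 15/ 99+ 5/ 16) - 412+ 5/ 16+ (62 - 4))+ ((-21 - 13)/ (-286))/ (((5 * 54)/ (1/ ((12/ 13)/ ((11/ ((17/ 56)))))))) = -21744779/ 35640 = -610.12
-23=-23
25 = 25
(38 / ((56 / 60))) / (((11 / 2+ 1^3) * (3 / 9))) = 1710 / 91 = 18.79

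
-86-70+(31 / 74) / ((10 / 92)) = -152.15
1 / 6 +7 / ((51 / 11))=57 / 34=1.68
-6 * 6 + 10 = -26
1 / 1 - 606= -605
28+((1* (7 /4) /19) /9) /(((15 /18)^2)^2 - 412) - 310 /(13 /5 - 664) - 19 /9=7949305567177 /301594818519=26.36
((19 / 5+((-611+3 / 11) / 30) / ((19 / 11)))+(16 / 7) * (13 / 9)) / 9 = -28036 / 53865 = -0.52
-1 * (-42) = 42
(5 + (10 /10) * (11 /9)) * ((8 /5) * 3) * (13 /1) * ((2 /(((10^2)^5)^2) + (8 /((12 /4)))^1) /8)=36400000000000000000273 /281250000000000000000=129.42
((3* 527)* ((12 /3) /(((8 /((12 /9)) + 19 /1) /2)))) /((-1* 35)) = -14.45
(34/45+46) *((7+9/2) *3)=24196/15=1613.07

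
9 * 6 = 54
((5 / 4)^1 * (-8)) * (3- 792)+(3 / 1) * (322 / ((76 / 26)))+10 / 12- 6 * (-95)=1002209 / 114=8791.31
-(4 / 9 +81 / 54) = -35 / 18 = -1.94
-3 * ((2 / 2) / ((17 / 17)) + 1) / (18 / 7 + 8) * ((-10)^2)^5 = -210000000000 / 37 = -5675675675.68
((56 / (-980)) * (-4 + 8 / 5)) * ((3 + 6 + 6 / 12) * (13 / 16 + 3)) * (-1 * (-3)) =10431 / 700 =14.90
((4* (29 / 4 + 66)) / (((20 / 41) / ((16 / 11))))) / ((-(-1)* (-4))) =-218.42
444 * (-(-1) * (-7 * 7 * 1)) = -21756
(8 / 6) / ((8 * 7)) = 1 / 42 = 0.02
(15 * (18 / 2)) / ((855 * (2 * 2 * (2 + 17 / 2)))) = 1 / 266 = 0.00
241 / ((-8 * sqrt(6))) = -241 * sqrt(6) / 48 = -12.30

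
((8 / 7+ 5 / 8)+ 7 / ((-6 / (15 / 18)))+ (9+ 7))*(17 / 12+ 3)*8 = 448645 / 756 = 593.45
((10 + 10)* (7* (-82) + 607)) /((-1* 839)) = -660 /839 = -0.79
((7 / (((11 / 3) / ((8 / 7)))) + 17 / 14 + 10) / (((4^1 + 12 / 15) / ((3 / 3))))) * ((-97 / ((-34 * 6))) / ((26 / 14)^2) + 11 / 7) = 4255009705 / 891963072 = 4.77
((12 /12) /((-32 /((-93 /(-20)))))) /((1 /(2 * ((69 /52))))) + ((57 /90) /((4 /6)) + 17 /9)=367399 /149760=2.45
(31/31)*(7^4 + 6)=2407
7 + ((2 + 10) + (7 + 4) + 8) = 38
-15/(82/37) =-555/82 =-6.77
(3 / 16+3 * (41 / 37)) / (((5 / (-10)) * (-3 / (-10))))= -3465 / 148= -23.41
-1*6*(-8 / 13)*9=432 / 13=33.23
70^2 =4900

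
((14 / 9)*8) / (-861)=-16 / 1107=-0.01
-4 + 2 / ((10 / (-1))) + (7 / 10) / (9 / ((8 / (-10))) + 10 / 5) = -4.28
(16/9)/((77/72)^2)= 9216/5929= 1.55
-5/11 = -0.45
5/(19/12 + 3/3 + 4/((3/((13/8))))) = 20/19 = 1.05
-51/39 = -17/13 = -1.31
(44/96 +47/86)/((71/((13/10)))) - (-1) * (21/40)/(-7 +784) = 103423/5422128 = 0.02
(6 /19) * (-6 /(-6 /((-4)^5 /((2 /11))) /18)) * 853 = -518842368 /19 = -27307493.05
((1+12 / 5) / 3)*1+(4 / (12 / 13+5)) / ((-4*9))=3862 / 3465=1.11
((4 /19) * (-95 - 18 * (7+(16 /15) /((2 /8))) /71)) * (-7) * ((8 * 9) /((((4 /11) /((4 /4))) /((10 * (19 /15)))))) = 128395344 /355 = 361677.03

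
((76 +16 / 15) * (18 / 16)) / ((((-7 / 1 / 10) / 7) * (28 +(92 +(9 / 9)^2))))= -867 / 121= -7.17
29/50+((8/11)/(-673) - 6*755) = -1676565213/370150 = -4529.42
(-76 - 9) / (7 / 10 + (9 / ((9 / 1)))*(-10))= 850 / 93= 9.14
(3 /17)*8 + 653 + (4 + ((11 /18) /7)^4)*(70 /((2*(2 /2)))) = 486272646325 /612115056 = 794.41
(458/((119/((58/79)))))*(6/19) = 159384/178619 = 0.89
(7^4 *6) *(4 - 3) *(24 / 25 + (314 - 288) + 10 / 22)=394933.94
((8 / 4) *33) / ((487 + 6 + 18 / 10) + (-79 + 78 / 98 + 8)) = 0.16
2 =2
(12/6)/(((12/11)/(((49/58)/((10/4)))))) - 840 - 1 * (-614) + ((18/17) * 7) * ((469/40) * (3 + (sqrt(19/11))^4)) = 294.60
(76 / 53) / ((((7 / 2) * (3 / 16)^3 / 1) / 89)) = 55410688 / 10017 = 5531.66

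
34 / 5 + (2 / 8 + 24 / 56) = 1047 / 140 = 7.48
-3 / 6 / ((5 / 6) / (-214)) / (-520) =-0.25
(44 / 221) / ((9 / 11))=484 / 1989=0.24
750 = 750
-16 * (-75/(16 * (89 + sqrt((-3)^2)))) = 0.82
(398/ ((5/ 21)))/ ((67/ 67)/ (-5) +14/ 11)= 91938/ 59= 1558.27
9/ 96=3/ 32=0.09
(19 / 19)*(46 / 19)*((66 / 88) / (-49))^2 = 207 / 364952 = 0.00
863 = 863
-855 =-855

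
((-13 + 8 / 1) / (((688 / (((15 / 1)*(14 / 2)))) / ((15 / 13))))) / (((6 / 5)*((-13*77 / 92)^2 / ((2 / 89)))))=-991875 / 7121507393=-0.00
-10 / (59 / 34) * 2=-680 / 59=-11.53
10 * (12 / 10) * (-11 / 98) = -66 / 49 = -1.35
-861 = -861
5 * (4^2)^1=80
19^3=6859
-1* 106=-106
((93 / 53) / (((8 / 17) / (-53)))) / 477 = -527 / 1272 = -0.41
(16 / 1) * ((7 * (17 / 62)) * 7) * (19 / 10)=408.44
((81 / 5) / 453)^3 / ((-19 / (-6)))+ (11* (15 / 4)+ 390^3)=1940209247712395517 / 32708034500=59319041.25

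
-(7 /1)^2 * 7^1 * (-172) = 58996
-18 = -18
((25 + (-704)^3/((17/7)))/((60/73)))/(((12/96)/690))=-16403126317668/17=-964889783392.24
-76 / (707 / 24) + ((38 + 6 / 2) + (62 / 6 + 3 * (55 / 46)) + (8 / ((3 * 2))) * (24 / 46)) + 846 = 87715349 / 97566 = 899.04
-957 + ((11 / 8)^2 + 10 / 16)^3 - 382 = -346837535 / 262144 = -1323.08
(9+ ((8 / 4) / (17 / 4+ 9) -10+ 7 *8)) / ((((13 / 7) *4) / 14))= 143227 / 1378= 103.94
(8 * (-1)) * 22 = -176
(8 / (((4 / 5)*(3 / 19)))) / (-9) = -190 / 27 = -7.04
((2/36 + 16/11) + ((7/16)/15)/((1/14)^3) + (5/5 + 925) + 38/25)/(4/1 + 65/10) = 713552/7425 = 96.10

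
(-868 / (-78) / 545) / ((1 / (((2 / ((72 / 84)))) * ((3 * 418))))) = 1269884 / 21255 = 59.75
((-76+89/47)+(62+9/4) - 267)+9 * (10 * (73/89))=-3397201/16732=-203.04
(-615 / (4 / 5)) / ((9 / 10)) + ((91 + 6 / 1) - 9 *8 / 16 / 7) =-757.81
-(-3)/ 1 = 3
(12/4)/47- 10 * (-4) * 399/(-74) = -215.61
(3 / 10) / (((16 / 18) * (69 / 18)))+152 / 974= 109367 / 448040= 0.24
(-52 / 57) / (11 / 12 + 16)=-208 / 3857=-0.05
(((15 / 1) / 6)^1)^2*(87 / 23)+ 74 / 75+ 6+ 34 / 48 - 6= 116547 / 4600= 25.34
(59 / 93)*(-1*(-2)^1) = 1.27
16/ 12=4/ 3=1.33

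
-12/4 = -3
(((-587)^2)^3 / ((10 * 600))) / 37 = 40909917857572009 / 222000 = 184278909268.34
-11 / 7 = -1.57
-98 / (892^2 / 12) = -147 / 99458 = -0.00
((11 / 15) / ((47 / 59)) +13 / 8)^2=206123449 / 31809600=6.48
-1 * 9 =-9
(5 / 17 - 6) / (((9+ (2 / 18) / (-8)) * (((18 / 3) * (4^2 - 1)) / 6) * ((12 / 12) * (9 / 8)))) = -6208 / 164985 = -0.04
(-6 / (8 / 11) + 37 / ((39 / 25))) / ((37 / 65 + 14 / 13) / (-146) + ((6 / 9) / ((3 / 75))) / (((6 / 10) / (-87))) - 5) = -880745 / 137890342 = -0.01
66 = 66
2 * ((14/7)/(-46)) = -2/23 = -0.09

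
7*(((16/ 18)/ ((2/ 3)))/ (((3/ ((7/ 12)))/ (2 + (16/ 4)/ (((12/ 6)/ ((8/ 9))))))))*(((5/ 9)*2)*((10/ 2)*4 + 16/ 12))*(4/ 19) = 34.21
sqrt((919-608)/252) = sqrt(2177)/42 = 1.11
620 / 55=124 / 11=11.27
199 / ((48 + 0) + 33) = 199 / 81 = 2.46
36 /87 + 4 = 4.41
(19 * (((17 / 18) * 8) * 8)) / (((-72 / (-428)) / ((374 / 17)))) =12165472 / 81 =150191.01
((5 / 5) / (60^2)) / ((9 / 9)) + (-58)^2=12110401 / 3600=3364.00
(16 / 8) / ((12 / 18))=3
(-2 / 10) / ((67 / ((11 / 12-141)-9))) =1789 / 4020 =0.45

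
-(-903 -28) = 931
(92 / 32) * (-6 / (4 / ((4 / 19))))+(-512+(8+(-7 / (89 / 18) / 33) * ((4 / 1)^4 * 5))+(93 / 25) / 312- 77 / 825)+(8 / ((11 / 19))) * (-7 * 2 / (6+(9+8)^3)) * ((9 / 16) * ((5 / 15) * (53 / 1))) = -7270436082973 / 12976125240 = -560.29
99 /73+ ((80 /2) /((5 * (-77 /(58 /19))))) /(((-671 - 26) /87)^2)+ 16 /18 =1046031991813 /466955238519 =2.24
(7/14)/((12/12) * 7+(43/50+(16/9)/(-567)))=127575/2004679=0.06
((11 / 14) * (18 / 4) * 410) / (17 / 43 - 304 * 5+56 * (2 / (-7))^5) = -299330955 / 313799102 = -0.95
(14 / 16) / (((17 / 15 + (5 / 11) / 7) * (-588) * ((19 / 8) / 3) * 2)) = -165 / 210368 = -0.00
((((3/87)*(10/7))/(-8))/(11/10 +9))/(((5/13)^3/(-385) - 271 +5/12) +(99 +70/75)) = 0.00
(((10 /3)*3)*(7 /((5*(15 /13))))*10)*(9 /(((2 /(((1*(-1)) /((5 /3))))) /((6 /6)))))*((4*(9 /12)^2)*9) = -66339 /10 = -6633.90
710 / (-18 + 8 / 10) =-1775 / 43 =-41.28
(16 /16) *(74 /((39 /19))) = 1406 /39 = 36.05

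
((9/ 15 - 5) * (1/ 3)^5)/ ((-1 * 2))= 11/ 1215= 0.01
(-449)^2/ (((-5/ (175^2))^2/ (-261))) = -1973991941578125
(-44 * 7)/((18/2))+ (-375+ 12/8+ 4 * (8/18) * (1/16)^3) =-939391/2304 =-407.72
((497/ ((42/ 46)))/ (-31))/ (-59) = 1633/ 5487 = 0.30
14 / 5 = 2.80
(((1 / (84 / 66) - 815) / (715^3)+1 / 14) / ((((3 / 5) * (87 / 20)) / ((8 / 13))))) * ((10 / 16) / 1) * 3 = 731028952 / 23150946819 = 0.03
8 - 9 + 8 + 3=10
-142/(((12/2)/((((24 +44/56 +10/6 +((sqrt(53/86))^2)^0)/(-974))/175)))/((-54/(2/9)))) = -2210301/2386300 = -0.93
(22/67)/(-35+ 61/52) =-1144/117853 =-0.01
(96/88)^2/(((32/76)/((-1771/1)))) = -55062/11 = -5005.64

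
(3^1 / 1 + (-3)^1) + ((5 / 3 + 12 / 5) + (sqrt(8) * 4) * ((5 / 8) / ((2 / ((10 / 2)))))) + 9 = 196 / 15 + 25 * sqrt(2) / 2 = 30.74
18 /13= 1.38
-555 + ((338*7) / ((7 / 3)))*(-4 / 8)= -1062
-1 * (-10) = 10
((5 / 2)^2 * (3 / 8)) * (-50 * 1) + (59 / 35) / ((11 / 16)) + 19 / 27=-18965777 / 166320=-114.03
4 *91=364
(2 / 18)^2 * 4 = 4 / 81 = 0.05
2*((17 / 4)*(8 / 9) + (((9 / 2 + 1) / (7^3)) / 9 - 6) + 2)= -1361 / 3087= -0.44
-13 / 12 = -1.08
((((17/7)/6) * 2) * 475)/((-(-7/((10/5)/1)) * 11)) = 16150/1617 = 9.99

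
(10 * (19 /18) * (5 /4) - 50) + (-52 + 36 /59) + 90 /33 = -1996877 /23364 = -85.47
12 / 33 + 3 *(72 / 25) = 2476 / 275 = 9.00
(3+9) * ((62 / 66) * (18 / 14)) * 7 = 1116 / 11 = 101.45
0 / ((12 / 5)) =0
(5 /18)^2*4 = 25 /81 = 0.31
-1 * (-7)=7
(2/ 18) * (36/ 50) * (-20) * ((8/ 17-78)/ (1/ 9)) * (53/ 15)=1676496/ 425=3944.70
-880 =-880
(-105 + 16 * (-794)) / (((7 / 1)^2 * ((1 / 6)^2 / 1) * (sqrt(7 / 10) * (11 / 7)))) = -461124 * sqrt(70) / 539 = -7157.77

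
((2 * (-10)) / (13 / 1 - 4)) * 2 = -40 / 9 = -4.44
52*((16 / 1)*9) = 7488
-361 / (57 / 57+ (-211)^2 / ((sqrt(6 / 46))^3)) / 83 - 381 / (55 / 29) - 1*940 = -2283681539371295881 / 2001665120805460 - 1108973589*sqrt(69) / 2001665120805460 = -1140.89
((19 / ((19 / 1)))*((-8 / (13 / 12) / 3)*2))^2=24.24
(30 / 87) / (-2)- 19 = -556 / 29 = -19.17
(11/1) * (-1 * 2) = -22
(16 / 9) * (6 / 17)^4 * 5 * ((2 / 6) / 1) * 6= 23040 / 83521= 0.28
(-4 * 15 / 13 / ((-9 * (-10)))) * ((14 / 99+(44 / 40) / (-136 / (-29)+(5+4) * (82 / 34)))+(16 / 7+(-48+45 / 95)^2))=-956026349237 / 8244451215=-115.96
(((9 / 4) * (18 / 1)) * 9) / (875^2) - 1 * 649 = -993780521 / 1531250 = -649.00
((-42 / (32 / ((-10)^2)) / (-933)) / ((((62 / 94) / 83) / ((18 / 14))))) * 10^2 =21943125 / 9641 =2276.02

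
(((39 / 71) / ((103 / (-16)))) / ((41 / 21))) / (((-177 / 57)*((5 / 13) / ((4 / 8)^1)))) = 1618344 / 88450735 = 0.02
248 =248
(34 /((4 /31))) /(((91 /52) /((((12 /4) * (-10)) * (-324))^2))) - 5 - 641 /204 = 14225747649.00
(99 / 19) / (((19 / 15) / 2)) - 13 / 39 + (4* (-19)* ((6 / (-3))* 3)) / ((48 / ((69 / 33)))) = 661349 / 23826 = 27.76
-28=-28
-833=-833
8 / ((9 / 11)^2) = 968 / 81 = 11.95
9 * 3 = 27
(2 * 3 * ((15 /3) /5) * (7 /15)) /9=14 /45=0.31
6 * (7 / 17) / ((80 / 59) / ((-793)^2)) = 779143911 / 680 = 1145799.87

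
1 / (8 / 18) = 9 / 4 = 2.25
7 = 7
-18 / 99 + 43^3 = 79506.82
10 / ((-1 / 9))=-90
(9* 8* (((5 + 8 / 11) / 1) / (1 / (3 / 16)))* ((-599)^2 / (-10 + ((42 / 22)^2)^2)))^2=659890730304238802622561 / 9243284164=71391371139959.99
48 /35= 1.37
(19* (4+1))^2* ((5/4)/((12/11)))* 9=93070.31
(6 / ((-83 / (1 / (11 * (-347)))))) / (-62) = -3 / 9821141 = -0.00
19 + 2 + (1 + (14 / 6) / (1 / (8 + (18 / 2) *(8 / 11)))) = 1846 / 33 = 55.94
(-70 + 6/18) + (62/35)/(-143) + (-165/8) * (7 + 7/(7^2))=-13033049/60060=-217.00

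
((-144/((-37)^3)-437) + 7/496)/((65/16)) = -107.57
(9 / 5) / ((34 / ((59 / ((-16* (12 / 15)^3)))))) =-13275 / 34816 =-0.38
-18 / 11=-1.64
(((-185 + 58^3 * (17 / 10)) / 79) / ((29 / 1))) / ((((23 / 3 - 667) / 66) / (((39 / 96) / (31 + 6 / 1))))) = -2133237249 / 13413530080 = -0.16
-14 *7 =-98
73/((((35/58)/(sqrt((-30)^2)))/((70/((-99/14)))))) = -1185520/33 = -35924.85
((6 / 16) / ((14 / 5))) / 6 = 5 / 224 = 0.02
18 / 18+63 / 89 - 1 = 63 / 89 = 0.71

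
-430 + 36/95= -40814/95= -429.62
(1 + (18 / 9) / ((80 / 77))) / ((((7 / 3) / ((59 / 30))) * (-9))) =-767 / 2800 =-0.27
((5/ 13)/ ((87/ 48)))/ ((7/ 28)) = 320/ 377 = 0.85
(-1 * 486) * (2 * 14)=-13608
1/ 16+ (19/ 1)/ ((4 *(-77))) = 1/ 1232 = 0.00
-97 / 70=-1.39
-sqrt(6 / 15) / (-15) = sqrt(10) / 75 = 0.04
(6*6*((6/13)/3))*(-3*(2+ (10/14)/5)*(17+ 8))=-81000/91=-890.11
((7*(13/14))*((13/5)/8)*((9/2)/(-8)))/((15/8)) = -507/800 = -0.63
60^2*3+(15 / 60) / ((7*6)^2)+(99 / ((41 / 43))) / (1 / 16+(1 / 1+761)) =38096251280585 / 3527386128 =10800.14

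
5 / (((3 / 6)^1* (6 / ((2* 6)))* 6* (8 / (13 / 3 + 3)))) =55 / 18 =3.06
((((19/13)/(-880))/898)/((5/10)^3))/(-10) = 0.00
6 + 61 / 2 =73 / 2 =36.50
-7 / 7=-1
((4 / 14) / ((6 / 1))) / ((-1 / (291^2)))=-28227 / 7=-4032.43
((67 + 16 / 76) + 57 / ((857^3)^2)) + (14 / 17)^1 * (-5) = 63.09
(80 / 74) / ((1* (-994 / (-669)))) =13380 / 18389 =0.73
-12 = -12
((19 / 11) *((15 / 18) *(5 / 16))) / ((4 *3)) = 475 / 12672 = 0.04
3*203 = 609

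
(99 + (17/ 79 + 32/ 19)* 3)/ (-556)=-39288/ 208639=-0.19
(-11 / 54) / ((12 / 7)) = -77 / 648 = -0.12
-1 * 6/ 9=-2/ 3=-0.67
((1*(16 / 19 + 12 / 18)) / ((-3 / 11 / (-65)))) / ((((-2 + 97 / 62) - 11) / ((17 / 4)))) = -16202615 / 121239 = -133.64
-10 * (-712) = 7120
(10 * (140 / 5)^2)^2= 61465600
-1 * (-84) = 84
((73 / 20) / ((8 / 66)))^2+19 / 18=52290329 / 57600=907.82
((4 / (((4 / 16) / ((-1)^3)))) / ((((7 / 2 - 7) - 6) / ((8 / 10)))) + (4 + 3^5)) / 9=23593 / 855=27.59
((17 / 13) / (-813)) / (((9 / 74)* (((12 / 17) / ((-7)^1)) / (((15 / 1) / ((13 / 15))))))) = 2.27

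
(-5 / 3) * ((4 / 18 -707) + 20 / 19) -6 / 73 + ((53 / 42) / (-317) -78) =182506474331 / 166198662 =1098.12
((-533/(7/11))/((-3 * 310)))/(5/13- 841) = -76219/71141280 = -0.00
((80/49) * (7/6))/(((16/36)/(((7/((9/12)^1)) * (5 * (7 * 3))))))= 4200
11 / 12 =0.92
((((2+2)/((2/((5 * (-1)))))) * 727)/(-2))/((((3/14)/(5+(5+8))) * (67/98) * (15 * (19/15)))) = 29923320/1273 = 23506.14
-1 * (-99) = 99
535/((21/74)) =39590/21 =1885.24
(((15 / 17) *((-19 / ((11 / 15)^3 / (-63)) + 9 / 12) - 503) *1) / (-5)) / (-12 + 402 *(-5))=13485521 / 61002392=0.22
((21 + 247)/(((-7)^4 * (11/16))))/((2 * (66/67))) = 0.08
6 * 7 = 42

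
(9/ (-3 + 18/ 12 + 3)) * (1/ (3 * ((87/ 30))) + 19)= 3326/ 29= 114.69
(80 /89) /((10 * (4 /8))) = 16 /89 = 0.18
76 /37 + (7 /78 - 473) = -1358891 /2886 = -470.86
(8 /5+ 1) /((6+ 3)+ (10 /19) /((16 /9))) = 1976 /7065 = 0.28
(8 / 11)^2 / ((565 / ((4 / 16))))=16 / 68365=0.00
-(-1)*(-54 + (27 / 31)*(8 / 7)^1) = -53.00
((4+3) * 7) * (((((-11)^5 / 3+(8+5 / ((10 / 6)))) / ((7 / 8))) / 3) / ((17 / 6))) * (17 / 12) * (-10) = 45085040 / 9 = 5009448.89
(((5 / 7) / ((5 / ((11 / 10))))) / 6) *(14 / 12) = 11 / 360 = 0.03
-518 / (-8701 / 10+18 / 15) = 0.60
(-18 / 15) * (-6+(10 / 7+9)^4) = -34060602 / 2401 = -14186.01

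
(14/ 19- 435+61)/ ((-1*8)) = 1773/ 38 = 46.66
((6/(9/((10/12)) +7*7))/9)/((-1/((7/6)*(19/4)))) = -665/10764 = -0.06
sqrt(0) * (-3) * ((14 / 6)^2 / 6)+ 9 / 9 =1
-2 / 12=-1 / 6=-0.17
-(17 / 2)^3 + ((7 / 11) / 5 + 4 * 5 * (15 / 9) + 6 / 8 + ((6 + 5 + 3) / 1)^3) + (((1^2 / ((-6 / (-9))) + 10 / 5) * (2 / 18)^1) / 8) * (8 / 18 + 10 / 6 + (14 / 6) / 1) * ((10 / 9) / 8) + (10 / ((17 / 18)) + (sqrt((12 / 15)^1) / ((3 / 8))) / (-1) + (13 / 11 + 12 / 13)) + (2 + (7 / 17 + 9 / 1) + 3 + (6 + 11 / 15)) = 2291300941 / 1042470 - 16 * sqrt(5) / 15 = 2195.57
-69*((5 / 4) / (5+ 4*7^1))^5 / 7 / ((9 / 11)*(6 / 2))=-71875 / 229518406656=-0.00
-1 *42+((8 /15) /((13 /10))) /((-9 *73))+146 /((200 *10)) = -1074311521 /25623000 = -41.93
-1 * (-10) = 10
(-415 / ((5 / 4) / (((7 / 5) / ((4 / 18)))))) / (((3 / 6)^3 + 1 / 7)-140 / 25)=585648 / 1493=392.26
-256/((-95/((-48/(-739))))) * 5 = 12288/14041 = 0.88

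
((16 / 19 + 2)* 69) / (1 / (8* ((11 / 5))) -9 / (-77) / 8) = 52164 / 19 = 2745.47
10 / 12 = 5 / 6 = 0.83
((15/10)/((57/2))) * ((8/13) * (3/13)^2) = 72/41743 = 0.00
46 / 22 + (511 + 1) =5655 / 11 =514.09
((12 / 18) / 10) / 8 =1 / 120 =0.01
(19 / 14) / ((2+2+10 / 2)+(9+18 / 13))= 247 / 3528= 0.07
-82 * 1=-82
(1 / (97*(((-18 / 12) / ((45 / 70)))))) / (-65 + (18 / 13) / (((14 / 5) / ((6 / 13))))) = 507 / 7432625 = 0.00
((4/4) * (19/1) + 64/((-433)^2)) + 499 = 97119366/187489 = 518.00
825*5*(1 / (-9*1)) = -1375 / 3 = -458.33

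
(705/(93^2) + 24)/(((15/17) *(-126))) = -1180259/5448870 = -0.22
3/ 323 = 0.01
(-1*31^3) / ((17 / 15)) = -446865 / 17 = -26286.18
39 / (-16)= -39 / 16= -2.44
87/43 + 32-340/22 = 8783/473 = 18.57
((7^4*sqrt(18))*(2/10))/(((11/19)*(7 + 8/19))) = 474.19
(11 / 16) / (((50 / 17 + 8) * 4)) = 187 / 11904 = 0.02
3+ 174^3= 5268027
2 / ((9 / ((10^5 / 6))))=3703.70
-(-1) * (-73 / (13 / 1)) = -73 / 13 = -5.62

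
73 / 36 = 2.03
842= 842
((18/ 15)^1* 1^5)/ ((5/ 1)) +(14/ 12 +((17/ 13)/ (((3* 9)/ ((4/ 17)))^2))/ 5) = 11331493/ 8055450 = 1.41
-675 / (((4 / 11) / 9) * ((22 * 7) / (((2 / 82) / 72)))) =-675 / 18368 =-0.04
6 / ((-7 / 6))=-5.14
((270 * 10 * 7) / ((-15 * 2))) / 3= -210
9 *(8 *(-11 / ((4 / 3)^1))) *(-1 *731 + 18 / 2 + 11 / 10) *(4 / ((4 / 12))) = 25692876 / 5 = 5138575.20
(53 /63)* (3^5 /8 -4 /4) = 12455 /504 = 24.71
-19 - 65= -84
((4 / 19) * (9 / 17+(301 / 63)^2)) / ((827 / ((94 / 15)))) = 12092912 / 324552015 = 0.04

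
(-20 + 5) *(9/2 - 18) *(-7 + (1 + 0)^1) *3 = -3645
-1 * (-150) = 150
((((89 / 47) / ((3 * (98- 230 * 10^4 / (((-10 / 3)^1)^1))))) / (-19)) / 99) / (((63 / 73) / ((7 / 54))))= -6497 / 88951842085788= -0.00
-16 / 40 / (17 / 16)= -32 / 85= -0.38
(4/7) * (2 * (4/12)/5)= 8/105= 0.08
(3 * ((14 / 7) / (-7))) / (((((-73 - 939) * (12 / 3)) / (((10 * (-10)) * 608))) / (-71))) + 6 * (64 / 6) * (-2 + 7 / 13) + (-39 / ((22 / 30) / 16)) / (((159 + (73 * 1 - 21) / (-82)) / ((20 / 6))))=119981014352 / 149488339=802.61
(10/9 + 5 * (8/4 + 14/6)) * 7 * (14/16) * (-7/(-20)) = 14063/288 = 48.83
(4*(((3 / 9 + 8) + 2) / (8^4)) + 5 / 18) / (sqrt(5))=2653*sqrt(5) / 46080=0.13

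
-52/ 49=-1.06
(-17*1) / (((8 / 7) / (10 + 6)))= -238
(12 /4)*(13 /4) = 39 /4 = 9.75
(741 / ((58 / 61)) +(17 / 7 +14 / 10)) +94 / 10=1608889 / 2030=792.56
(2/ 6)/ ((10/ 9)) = 3/ 10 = 0.30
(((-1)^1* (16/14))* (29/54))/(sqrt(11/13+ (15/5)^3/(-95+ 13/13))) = -116* sqrt(834626)/129087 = -0.82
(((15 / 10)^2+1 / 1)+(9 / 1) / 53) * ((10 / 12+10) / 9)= 47125 / 11448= 4.12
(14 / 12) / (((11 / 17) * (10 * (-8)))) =-0.02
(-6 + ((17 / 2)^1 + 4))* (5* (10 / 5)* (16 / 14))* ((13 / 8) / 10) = 169 / 14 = 12.07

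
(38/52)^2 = 361/676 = 0.53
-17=-17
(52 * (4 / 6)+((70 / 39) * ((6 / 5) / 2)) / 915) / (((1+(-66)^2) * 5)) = 137458 / 86377525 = 0.00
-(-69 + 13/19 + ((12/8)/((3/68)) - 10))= 842/19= 44.32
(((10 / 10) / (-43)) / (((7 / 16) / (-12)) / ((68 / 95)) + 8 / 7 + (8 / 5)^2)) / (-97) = 2284800 / 34802461123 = 0.00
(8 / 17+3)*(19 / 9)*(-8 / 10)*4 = -17936 / 765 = -23.45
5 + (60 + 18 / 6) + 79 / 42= 2935 / 42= 69.88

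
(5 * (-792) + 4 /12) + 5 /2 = -23743 /6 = -3957.17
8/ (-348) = -2/ 87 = -0.02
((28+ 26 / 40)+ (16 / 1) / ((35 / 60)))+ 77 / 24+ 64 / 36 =153883 / 2520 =61.06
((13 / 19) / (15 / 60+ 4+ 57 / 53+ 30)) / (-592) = -689 / 21059068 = -0.00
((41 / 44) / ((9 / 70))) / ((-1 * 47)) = -1435 / 9306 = -0.15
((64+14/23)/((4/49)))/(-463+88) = -36407/17250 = -2.11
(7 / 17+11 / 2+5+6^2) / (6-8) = -1595 / 68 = -23.46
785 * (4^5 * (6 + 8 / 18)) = 46622720 / 9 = 5180302.22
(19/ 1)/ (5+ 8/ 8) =19/ 6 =3.17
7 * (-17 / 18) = -119 / 18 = -6.61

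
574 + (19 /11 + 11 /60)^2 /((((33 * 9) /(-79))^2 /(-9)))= 2440663209239 /4269315600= 571.68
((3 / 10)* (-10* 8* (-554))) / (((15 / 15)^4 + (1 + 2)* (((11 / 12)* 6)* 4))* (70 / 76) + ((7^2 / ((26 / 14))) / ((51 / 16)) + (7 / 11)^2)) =40532510304 / 214591265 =188.88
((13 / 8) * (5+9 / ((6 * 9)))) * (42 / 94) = 2821 / 752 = 3.75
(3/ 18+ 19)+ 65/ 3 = 245/ 6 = 40.83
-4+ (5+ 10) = 11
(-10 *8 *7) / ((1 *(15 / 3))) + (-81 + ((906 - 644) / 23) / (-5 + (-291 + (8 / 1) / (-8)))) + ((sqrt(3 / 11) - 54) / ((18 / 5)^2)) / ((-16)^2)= -675203165 / 3497472 + 25 *sqrt(33) / 912384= -193.05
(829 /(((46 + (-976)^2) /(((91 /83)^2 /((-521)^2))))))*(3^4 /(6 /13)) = 2409597099 /3562724447864956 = 0.00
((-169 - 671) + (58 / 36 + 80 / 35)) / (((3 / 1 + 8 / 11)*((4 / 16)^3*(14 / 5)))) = -92707120 / 18081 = -5127.32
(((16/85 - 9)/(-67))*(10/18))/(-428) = -7/41004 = -0.00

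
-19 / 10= -1.90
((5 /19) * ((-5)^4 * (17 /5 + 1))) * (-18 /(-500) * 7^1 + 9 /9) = 17215 /19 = 906.05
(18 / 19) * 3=54 / 19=2.84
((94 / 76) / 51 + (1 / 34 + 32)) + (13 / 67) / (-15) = 3466967 / 108205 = 32.04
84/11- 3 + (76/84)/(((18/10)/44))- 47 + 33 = 12.75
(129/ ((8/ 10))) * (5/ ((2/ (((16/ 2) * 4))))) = 12900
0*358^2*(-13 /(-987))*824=0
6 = 6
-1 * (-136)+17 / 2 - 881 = -1473 / 2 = -736.50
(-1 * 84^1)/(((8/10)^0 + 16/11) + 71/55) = -2310/103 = -22.43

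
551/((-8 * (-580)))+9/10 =163/160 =1.02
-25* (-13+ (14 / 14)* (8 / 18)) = 2825 / 9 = 313.89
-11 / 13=-0.85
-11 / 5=-2.20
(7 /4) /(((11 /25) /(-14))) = -55.68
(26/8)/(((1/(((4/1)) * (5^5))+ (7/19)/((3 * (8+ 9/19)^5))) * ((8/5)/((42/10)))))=39551709892865625/383919929032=103020.73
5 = 5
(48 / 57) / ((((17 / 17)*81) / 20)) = 320 / 1539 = 0.21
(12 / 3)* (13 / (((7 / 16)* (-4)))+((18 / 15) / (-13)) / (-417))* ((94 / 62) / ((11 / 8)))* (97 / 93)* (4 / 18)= -7.59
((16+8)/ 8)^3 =27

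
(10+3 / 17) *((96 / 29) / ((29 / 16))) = 265728 / 14297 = 18.59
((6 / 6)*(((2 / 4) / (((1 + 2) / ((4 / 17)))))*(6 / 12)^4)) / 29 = 0.00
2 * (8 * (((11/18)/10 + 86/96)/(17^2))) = 689/13005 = 0.05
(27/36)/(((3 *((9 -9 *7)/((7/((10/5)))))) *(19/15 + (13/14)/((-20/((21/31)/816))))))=-29512/2306925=-0.01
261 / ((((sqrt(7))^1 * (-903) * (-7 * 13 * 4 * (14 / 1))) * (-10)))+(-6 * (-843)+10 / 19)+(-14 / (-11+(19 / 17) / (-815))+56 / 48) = 7328419825 / 1448028-87 * sqrt(7) / 107372720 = 5060.97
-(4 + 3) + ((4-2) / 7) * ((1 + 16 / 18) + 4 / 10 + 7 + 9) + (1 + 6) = 1646 / 315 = 5.23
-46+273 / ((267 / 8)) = -3366 / 89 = -37.82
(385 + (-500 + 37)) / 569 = -0.14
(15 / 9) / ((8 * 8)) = 5 / 192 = 0.03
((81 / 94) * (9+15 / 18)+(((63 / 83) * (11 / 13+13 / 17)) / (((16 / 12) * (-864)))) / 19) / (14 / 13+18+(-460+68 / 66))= -0.02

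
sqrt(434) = 20.83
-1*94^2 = -8836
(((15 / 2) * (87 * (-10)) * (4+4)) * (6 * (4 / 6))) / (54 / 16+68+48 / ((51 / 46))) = -5679360 / 3119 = -1820.89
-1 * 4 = -4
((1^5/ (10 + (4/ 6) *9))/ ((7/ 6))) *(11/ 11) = 3/ 56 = 0.05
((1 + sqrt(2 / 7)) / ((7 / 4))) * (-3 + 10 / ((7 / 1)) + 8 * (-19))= -134.66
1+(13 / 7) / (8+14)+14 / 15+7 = 9.02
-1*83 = -83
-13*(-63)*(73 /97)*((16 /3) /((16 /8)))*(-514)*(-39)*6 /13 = 15206854.27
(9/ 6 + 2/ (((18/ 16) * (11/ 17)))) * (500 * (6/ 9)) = 420500/ 297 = 1415.82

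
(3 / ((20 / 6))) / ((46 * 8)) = 9 / 3680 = 0.00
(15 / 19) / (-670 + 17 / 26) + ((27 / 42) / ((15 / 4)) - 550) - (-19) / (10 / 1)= -547.93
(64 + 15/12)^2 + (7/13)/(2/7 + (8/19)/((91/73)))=749483/176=4258.43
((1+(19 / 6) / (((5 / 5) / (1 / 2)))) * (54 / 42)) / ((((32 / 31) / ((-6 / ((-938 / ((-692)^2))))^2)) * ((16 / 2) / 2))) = 7547408.27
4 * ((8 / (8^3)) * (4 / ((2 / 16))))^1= 2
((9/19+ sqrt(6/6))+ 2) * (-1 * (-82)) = 5412/19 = 284.84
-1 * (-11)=11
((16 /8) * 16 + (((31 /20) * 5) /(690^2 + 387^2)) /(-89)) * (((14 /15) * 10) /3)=49909297319 /501321069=99.56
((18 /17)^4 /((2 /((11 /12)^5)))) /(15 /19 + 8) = 0.05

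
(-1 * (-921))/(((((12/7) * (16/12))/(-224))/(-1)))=90258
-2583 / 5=-516.60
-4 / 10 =-2 / 5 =-0.40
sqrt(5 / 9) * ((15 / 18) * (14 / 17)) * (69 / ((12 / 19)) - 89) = 315 * sqrt(5) / 68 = 10.36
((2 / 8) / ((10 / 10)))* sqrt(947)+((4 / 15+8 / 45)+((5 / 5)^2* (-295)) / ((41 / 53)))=-140551 / 369+sqrt(947) / 4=-373.20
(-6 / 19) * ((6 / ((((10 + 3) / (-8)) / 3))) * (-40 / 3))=-11520 / 247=-46.64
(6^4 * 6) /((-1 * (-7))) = 1110.86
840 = 840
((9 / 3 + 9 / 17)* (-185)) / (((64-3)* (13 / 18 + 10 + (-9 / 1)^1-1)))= -199800 / 13481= -14.82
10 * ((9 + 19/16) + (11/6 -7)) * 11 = 13255/24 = 552.29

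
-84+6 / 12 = -83.50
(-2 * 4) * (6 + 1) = -56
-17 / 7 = -2.43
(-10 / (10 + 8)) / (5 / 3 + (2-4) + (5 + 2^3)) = -0.04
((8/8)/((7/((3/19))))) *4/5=12/665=0.02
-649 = -649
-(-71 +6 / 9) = 211 / 3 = 70.33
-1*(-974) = 974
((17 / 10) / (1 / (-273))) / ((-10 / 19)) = 88179 / 100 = 881.79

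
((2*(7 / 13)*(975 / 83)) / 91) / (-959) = -150 / 1034761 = -0.00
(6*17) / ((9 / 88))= 2992 / 3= 997.33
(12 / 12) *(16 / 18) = 8 / 9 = 0.89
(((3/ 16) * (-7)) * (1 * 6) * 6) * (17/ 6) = -1071/ 8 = -133.88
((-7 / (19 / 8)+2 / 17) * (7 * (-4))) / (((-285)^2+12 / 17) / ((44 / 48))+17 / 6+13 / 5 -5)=8445360 / 9444971269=0.00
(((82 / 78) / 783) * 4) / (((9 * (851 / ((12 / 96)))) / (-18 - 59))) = -3157 / 467765766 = -0.00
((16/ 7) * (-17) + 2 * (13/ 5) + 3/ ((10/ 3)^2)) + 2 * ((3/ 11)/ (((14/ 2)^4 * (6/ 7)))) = -12596869/ 377300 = -33.39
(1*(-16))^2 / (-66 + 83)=256 / 17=15.06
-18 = -18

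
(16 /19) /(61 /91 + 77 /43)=31304 /91485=0.34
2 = 2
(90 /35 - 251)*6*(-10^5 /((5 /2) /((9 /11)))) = 3756240000 /77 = 48782337.66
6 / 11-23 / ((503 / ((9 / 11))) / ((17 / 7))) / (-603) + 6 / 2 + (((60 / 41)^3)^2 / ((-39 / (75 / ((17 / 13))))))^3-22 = -4143119142693065159087589140124284360995290 / 1366437266841819688604371092578463831521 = -3032.06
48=48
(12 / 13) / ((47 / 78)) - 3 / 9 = 169 / 141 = 1.20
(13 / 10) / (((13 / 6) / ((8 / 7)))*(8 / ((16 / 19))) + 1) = 624 / 9125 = 0.07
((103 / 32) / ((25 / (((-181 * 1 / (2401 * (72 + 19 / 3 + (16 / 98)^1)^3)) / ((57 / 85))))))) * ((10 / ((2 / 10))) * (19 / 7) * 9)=-898499385 / 24582412541104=-0.00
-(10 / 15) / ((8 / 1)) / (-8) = 1 / 96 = 0.01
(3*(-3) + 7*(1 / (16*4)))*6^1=-1707 / 32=-53.34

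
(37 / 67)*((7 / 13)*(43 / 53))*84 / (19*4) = 0.27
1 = 1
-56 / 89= -0.63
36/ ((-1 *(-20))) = 9/ 5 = 1.80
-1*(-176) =176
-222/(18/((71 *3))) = -2627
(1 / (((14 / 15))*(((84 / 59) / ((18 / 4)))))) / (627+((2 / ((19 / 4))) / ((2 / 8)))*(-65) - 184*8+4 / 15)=-756675 / 213208016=-0.00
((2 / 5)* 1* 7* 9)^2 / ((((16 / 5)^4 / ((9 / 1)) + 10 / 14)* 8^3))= 0.10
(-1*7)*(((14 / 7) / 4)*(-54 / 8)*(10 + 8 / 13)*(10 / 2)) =65205 / 52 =1253.94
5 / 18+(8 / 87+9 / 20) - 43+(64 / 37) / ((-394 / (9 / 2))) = -1605650989 / 38048580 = -42.20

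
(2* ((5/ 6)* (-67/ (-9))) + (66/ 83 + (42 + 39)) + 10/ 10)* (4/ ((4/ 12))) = 853396/ 747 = 1142.43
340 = 340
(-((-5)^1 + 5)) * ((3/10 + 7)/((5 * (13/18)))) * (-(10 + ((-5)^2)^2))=0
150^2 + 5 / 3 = 67505 / 3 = 22501.67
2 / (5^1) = 0.40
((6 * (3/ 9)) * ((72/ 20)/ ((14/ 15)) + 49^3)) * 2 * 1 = 3294280/ 7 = 470611.43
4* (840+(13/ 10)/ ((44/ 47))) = 370211/ 110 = 3365.55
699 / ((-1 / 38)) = -26562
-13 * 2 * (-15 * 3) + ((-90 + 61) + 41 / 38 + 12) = 43855 / 38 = 1154.08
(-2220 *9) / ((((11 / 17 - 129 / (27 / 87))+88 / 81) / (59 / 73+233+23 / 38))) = 11314.82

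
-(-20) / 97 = 20 / 97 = 0.21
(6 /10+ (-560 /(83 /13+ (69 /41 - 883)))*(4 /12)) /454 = 5689451 /3175768590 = 0.00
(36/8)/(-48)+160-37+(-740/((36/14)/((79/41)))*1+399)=-384851/11808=-32.59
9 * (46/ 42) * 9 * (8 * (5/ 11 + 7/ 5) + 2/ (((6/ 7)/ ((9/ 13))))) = 7304823/ 5005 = 1459.51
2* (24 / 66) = 8 / 11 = 0.73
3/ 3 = 1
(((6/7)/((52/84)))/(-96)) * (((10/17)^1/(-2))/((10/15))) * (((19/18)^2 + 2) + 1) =6665/254592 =0.03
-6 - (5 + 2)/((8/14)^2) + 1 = -423/16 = -26.44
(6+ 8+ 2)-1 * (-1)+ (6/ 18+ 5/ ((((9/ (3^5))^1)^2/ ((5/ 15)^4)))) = 62.33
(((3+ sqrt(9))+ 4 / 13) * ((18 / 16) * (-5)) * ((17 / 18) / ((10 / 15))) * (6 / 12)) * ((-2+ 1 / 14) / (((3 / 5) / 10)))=2352375 / 2912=807.82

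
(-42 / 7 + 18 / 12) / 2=-9 / 4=-2.25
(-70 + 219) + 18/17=2551/17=150.06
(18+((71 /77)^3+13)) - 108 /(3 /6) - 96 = -127927862 /456533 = -280.22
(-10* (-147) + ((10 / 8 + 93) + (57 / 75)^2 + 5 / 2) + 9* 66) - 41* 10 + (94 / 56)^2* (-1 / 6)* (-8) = 322496759 / 183750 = 1755.08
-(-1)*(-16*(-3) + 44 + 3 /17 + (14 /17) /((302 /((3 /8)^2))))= 92.18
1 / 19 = 0.05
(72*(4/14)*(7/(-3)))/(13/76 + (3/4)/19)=-228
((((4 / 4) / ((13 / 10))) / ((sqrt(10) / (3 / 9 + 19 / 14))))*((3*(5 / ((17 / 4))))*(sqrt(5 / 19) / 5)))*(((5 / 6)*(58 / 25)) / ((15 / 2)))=8236*sqrt(38) / 1322685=0.04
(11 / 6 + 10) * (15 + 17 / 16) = 18247 / 96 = 190.07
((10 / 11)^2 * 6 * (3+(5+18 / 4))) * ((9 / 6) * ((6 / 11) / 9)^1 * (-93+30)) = -472500 / 1331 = -355.00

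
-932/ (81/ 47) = -540.79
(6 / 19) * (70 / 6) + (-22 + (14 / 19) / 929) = -323278 / 17651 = -18.31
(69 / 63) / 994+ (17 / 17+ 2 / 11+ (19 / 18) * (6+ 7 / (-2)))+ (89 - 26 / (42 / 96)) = 46005329 / 1377684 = 33.39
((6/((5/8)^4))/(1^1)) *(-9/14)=-110592/4375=-25.28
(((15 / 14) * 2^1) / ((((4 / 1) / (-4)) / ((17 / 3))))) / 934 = -85 / 6538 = -0.01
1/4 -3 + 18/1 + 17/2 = 95/4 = 23.75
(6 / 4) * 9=27 / 2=13.50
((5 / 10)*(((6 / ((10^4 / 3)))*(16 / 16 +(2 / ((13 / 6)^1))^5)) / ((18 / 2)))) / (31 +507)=4961 / 15980450720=0.00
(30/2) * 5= 75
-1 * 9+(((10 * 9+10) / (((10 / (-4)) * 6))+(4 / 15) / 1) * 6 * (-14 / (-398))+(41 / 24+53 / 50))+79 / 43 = -29497063 / 5134200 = -5.75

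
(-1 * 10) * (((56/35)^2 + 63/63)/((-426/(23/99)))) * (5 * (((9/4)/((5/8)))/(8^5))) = 2047/191938560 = 0.00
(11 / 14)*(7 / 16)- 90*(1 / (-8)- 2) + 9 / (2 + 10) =6155 / 32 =192.34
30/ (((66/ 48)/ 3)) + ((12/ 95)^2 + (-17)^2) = 35190059/ 99275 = 354.47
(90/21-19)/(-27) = 103/189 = 0.54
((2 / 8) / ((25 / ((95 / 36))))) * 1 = 19 / 720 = 0.03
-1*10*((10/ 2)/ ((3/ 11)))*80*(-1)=44000/ 3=14666.67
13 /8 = 1.62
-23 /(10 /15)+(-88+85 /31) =-7425 /62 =-119.76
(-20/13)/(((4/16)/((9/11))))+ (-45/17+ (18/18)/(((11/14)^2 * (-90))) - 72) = -95906623/1203345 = -79.70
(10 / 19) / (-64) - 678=-412229 / 608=-678.01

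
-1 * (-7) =7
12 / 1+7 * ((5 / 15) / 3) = 115 / 9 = 12.78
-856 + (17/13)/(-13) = -856.10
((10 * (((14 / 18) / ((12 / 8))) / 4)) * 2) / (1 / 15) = 350 / 9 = 38.89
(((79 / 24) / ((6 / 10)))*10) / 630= 395 / 4536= 0.09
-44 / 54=-0.81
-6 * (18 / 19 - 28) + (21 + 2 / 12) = 20917 / 114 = 183.48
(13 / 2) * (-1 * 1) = -13 / 2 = -6.50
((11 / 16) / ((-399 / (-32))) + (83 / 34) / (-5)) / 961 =-29377 / 65184630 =-0.00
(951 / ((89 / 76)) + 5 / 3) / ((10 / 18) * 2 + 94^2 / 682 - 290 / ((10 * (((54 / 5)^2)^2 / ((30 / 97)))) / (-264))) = 141456584150343 / 2475564289811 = 57.14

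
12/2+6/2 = 9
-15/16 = -0.94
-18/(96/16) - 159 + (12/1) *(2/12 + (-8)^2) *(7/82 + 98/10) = 7449.73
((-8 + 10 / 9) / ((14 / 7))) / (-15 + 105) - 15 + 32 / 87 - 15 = -696959 / 23490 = -29.67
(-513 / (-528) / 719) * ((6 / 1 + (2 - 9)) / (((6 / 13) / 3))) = -2223 / 253088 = -0.01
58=58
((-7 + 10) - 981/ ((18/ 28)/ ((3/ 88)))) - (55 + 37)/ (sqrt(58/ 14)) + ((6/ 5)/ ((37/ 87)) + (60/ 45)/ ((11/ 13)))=-92 * sqrt(203)/ 29 - 1089751/ 24420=-89.83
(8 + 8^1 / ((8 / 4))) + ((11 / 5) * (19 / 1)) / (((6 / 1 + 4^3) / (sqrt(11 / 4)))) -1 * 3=209 * sqrt(11) / 700 + 9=9.99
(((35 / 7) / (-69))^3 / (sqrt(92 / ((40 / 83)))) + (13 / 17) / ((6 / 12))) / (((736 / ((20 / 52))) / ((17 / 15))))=1 / 1104- 2125 *sqrt(19090) / 18000958139424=0.00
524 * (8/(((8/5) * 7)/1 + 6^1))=10480/43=243.72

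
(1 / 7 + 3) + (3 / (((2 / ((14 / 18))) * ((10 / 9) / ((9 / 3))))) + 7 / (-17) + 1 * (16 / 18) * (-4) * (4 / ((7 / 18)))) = -73043 / 2380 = -30.69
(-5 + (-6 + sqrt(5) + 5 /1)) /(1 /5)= -18.82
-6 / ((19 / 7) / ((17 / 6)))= -119 / 19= -6.26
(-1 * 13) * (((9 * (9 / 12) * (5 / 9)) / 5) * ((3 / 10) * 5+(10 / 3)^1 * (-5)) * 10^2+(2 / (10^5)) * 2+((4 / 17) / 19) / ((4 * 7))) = 835863083107 / 56525000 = 14787.49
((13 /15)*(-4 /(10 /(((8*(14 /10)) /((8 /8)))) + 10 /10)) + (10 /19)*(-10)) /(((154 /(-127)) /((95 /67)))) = 6804914 /820281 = 8.30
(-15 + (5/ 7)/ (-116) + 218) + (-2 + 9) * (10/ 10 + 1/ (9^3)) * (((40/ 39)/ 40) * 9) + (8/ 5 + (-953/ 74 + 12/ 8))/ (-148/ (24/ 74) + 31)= 534095335483/ 2609997390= 204.63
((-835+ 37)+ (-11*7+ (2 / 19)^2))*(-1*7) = 2211097 / 361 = 6124.92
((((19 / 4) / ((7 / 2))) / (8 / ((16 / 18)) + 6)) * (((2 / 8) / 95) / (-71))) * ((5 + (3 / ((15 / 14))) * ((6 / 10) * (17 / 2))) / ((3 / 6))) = -241 / 1863750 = -0.00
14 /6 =7 /3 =2.33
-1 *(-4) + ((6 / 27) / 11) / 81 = 32078 / 8019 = 4.00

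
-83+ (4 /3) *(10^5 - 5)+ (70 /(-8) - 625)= 1591319 /12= 132609.92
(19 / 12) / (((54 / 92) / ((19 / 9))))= 8303 / 1458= 5.69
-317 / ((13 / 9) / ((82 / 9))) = -25994 / 13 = -1999.54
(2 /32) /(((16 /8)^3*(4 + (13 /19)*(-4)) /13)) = 247 /3072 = 0.08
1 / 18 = 0.06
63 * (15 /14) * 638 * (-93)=-4005045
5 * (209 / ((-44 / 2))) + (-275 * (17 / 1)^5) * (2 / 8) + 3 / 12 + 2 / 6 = -292845647 / 3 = -97615215.67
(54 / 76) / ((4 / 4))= 27 / 38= 0.71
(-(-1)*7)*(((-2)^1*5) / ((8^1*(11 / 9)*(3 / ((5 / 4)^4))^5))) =-3337860107421875 / 1306219813797888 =-2.56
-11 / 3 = -3.67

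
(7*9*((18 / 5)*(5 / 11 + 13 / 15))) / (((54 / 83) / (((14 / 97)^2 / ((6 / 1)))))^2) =50481572428 / 5915969202825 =0.01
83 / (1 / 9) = 747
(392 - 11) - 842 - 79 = -540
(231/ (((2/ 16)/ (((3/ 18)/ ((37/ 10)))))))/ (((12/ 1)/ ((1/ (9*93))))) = 770/ 92907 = 0.01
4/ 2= 2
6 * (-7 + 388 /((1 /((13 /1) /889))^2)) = -32800050 /790321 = -41.50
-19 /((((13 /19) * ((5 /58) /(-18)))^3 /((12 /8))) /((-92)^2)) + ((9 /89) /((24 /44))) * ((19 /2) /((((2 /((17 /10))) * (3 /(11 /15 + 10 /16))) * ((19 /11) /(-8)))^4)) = 8043265127026133377557366192301607 /1173247508955600000000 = 6855556961025.28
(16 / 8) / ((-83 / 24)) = -48 / 83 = -0.58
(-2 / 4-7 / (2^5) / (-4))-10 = -1337 / 128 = -10.45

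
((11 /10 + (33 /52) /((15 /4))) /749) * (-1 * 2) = -33 /9737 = -0.00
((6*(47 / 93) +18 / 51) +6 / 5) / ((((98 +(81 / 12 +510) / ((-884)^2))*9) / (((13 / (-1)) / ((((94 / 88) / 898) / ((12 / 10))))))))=-68.18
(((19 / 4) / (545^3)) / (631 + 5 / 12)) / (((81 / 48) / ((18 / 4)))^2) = 0.00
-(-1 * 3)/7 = 3/7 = 0.43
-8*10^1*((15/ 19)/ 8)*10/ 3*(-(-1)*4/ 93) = -2000/ 1767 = -1.13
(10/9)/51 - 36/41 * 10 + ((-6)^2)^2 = 24224594/18819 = 1287.24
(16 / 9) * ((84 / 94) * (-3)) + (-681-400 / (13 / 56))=-1471803 / 611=-2408.84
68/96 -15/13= -139/312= -0.45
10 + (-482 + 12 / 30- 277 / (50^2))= -1179277 / 2500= -471.71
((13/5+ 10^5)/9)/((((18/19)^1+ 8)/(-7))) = -7389081/850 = -8693.04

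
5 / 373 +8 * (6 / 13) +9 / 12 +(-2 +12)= 280383 / 19396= 14.46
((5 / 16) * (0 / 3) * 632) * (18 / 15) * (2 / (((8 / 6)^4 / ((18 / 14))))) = 0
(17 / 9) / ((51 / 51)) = 17 / 9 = 1.89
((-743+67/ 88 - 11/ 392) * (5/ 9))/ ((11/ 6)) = -8001635/ 35574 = -224.93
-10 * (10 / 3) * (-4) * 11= 4400 / 3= 1466.67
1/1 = 1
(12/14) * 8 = 48/7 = 6.86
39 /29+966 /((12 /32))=74743 /29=2577.34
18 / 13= 1.38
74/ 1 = 74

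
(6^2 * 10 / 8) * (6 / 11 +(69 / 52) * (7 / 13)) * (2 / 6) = 140535 / 7436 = 18.90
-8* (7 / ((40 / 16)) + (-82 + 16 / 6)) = 9184 / 15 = 612.27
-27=-27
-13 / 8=-1.62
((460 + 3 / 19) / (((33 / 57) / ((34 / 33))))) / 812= 21233 / 21054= 1.01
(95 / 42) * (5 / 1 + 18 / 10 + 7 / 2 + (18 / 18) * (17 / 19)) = 709 / 28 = 25.32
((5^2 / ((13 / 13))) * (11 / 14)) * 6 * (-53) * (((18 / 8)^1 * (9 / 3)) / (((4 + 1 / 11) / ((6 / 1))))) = -865755 / 14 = -61839.64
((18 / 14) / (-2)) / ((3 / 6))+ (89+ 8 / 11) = 6810 / 77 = 88.44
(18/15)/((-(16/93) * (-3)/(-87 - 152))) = -22227/40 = -555.68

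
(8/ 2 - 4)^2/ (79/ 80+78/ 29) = 0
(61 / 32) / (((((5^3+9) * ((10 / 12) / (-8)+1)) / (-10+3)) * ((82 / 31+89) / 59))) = -0.07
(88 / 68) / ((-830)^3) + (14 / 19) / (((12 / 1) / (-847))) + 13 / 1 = -10806631353877 / 277030801500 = -39.01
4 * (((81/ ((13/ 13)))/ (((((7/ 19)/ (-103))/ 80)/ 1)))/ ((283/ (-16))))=811607040/ 1981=409695.63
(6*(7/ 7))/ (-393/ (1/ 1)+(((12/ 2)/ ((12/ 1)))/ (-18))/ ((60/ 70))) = -1296/ 84895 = -0.02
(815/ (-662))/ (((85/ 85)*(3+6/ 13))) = -2119/ 5958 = -0.36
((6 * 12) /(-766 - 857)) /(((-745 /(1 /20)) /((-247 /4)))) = -0.00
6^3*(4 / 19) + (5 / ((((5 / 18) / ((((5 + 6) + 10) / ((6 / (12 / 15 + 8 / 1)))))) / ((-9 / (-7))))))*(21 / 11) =133596 / 95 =1406.27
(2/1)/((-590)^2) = 1/174050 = 0.00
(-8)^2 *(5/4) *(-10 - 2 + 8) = -320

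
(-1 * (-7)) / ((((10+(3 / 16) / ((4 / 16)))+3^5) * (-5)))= -0.01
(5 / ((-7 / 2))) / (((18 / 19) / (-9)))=95 / 7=13.57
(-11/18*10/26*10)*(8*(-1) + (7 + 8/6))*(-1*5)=1375/351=3.92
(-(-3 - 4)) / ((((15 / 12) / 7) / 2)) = 392 / 5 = 78.40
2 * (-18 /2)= -18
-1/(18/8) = -0.44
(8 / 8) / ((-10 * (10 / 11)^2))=-121 / 1000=-0.12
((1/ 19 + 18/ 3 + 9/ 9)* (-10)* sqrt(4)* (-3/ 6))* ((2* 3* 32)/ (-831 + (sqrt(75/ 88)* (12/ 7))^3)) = -3719896332570880/ 228280887944969-2184114240000* sqrt(66)/ 228280887944969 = -16.37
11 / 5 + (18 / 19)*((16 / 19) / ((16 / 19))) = 3.15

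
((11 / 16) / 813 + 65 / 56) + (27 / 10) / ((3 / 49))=20606683 / 455280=45.26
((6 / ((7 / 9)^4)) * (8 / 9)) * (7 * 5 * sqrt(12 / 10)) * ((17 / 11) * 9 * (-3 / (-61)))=16061328 * sqrt(30) / 230153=382.23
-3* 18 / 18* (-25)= 75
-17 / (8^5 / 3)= -51 / 32768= -0.00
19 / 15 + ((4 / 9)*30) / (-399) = 7381 / 5985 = 1.23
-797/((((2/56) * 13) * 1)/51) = -87547.38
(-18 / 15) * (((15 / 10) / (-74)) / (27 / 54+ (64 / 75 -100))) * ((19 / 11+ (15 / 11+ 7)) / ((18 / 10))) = -225 / 162767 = -0.00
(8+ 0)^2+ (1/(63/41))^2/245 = 62235601/972405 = 64.00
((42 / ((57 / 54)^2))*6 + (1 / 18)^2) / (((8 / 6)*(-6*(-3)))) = 26454313 / 2807136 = 9.42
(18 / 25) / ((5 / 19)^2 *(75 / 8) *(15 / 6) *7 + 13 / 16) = 51984 / 878975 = 0.06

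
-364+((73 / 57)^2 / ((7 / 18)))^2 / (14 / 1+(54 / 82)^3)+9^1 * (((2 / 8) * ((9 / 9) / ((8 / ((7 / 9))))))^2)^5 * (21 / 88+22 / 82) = -326309364174088868820380838221979901816481 / 899531512106661339505360006899893796864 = -362.75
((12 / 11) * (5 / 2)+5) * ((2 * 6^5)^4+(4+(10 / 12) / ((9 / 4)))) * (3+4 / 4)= 48819686516040905000 / 27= 1808136537631144629.63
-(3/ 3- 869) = 868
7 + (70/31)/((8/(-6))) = 329/62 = 5.31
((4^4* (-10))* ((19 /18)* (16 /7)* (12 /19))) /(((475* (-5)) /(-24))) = -131072 /3325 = -39.42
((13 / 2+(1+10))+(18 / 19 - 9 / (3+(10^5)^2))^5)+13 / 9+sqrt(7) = sqrt(7)+87836198415598491140361642963456836483455313803960536345011 / 4456978206685467304011280381203384114180507617110830457026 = 22.35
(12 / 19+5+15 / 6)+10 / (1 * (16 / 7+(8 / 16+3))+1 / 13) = 398863 / 40546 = 9.84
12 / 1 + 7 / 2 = 31 / 2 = 15.50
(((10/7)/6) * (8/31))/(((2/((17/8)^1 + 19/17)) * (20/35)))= 735/4216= 0.17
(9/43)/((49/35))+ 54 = 16299/301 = 54.15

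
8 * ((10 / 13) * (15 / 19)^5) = 60750000 / 32189287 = 1.89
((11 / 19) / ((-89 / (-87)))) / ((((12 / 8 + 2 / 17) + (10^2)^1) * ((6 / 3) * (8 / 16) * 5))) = 32538 / 29212025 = 0.00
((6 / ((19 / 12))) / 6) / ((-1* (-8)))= 3 / 38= 0.08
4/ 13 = 0.31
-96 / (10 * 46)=-24 / 115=-0.21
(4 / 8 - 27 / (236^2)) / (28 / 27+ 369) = 751167 / 556458736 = 0.00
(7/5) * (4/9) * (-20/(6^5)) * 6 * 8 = -56/729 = -0.08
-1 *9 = -9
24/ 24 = 1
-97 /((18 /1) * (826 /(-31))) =3007 /14868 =0.20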